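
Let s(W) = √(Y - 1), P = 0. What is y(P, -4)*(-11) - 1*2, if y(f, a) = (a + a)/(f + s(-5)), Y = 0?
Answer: -2 - 88*I ≈ -2.0 - 88.0*I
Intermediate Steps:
s(W) = I (s(W) = √(0 - 1) = √(-1) = I)
y(f, a) = 2*a/(I + f) (y(f, a) = (a + a)/(f + I) = (2*a)/(I + f) = 2*a/(I + f))
y(P, -4)*(-11) - 1*2 = (2*(-4)/(I + 0))*(-11) - 1*2 = (2*(-4)/I)*(-11) - 2 = (2*(-4)*(-I))*(-11) - 2 = (8*I)*(-11) - 2 = -88*I - 2 = -2 - 88*I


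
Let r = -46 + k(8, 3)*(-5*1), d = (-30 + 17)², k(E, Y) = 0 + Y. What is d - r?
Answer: 230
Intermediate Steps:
k(E, Y) = Y
d = 169 (d = (-13)² = 169)
r = -61 (r = -46 + 3*(-5*1) = -46 + 3*(-5) = -46 - 15 = -61)
d - r = 169 - 1*(-61) = 169 + 61 = 230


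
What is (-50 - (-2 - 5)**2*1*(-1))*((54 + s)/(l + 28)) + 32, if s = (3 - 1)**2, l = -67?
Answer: 1306/39 ≈ 33.487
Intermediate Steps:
s = 4 (s = 2**2 = 4)
(-50 - (-2 - 5)**2*1*(-1))*((54 + s)/(l + 28)) + 32 = (-50 - (-2 - 5)**2*1*(-1))*((54 + 4)/(-67 + 28)) + 32 = (-50 - (-7)**2*1*(-1))*(58/(-39)) + 32 = (-50 - 49*1*(-1))*(58*(-1/39)) + 32 = (-50 - 49*(-1))*(-58/39) + 32 = (-50 - 1*(-49))*(-58/39) + 32 = (-50 + 49)*(-58/39) + 32 = -1*(-58/39) + 32 = 58/39 + 32 = 1306/39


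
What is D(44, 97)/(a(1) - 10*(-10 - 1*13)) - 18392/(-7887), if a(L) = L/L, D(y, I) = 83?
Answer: 49527/18403 ≈ 2.6912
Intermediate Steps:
a(L) = 1
D(44, 97)/(a(1) - 10*(-10 - 1*13)) - 18392/(-7887) = 83/(1 - 10*(-10 - 1*13)) - 18392/(-7887) = 83/(1 - 10*(-10 - 13)) - 18392*(-1/7887) = 83/(1 - 10*(-23)) + 1672/717 = 83/(1 + 230) + 1672/717 = 83/231 + 1672/717 = 49527/18403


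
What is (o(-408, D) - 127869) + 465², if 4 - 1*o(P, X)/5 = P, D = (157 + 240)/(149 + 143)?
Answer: 90416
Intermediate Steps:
D = 397/292 ≈ 1.3596
o(P, X) = 20 - 5*P
(o(-408, D) - 127869) + 465² = ((20 - 5*(-408)) - 127869) + 465² = ((20 + 2040) - 127869) + 216225 = (2060 - 127869) + 216225 = -125809 + 216225 = 90416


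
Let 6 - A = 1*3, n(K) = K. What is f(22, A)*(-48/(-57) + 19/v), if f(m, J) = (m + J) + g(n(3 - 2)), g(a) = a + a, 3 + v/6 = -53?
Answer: 45135/2128 ≈ 21.210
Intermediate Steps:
v = -336 (v = -18 + 6*(-53) = -18 - 318 = -336)
g(a) = 2*a
A = 3 (A = 6 - 3 = 3)
f(m, J) = 2 + J + m (f(m, J) = (m + J) + 2*(3 - 2) = (J + m) + 2*1 = (J + m) + 2 = 2 + J + m)
f(22, A)*(-48/(-57) + 19/v) = (2 + 3 + 22)*(-48/(-57) + 19/(-336)) = 27*(-48*(-1/57) + 19*(-1/336)) = 27*(16/19 - 19/336) = 27*(5015/6384) = 45135/2128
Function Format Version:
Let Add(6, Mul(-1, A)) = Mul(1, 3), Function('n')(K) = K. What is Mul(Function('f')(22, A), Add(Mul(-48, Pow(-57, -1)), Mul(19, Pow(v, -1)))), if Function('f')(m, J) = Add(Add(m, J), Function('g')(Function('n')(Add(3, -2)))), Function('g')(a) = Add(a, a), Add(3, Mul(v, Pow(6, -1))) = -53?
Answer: Rational(45135, 2128) ≈ 21.210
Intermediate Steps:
v = -336 (v = Add(-18, Mul(6, -53)) = Add(-18, -318) = -336)
Function('g')(a) = Mul(2, a)
A = 3 (A = Add(6, Mul(-1, Mul(1, 3))) = Add(6, Mul(-1, 3)) = Add(6, -3) = 3)
Function('f')(m, J) = Add(2, J, m) (Function('f')(m, J) = Add(Add(m, J), Mul(2, Add(3, -2))) = Add(Add(J, m), Mul(2, 1)) = Add(Add(J, m), 2) = Add(2, J, m))
Mul(Function('f')(22, A), Add(Mul(-48, Pow(-57, -1)), Mul(19, Pow(v, -1)))) = Mul(Add(2, 3, 22), Add(Mul(-48, Pow(-57, -1)), Mul(19, Pow(-336, -1)))) = Mul(27, Add(Mul(-48, Rational(-1, 57)), Mul(19, Rational(-1, 336)))) = Mul(27, Add(Rational(16, 19), Rational(-19, 336))) = Mul(27, Rational(5015, 6384)) = Rational(45135, 2128)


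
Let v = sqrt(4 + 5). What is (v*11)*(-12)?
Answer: -396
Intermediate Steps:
v = 3 (v = sqrt(9) = 3)
(v*11)*(-12) = (3*11)*(-12) = 33*(-12) = -396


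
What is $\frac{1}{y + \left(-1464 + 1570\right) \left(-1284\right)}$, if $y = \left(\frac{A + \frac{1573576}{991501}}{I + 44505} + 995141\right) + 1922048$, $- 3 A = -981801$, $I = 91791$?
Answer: $\frac{135137620296}{375829533228032503} \approx 3.5957 \cdot 10^{-7}$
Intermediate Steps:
$A = 327267$ ($A = \left(- \frac{1}{3}\right) \left(-981801\right) = 327267$)
$y = \frac{394222303900799287}{135137620296}$ ($y = \left(\frac{327267 + \frac{1573576}{991501}}{91791 + 44505} + 995141\right) + 1922048 = \left(\frac{327267 + 1573576 \cdot \frac{1}{991501}}{136296} + 995141\right) + 1922048 = \left(\left(327267 + \frac{1573576}{991501}\right) \frac{1}{136296} + 995141\right) + 1922048 = \left(\frac{324487131343}{991501} \cdot \frac{1}{136296} + 995141\right) + 1922048 = \left(\frac{324487131343}{135137620296} + 995141\right) + 1922048 = \frac{134481311086113079}{135137620296} + 1922048 = \frac{394222303900799287}{135137620296} \approx 2.9172 \cdot 10^{6}$)
$\frac{1}{y + \left(-1464 + 1570\right) \left(-1284\right)} = \frac{1}{\frac{394222303900799287}{135137620296} + \left(-1464 + 1570\right) \left(-1284\right)} = \frac{1}{\frac{394222303900799287}{135137620296} + 106 \left(-1284\right)} = \frac{1}{\frac{394222303900799287}{135137620296} - 136104} = \frac{1}{\frac{375829533228032503}{135137620296}} = \frac{135137620296}{375829533228032503}$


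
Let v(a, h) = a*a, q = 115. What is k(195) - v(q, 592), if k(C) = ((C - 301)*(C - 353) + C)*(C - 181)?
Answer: 223977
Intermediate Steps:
v(a, h) = a²
k(C) = (-181 + C)*(C + (-353 + C)*(-301 + C)) (k(C) = ((-301 + C)*(-353 + C) + C)*(-181 + C) = ((-353 + C)*(-301 + C) + C)*(-181 + C) = (C + (-353 + C)*(-301 + C))*(-181 + C) = (-181 + C)*(C + (-353 + C)*(-301 + C)))
k(195) - v(q, 592) = (-19231793 + 195³ - 834*195² + 224446*195) - 1*115² = (-19231793 + 7414875 - 834*38025 + 43766970) - 1*13225 = (-19231793 + 7414875 - 31712850 + 43766970) - 13225 = 237202 - 13225 = 223977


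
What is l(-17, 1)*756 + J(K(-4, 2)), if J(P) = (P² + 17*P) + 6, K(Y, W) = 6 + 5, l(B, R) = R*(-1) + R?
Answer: 314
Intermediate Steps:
l(B, R) = 0 (l(B, R) = -R + R = 0)
K(Y, W) = 11
J(P) = 6 + P² + 17*P
l(-17, 1)*756 + J(K(-4, 2)) = 0*756 + (6 + 11² + 17*11) = 0 + (6 + 121 + 187) = 0 + 314 = 314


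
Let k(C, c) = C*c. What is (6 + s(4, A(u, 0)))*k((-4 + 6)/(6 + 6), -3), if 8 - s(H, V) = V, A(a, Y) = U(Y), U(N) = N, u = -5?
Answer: -7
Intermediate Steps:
A(a, Y) = Y
s(H, V) = 8 - V
(6 + s(4, A(u, 0)))*k((-4 + 6)/(6 + 6), -3) = (6 + (8 - 1*0))*(((-4 + 6)/(6 + 6))*(-3)) = (6 + (8 + 0))*((2/12)*(-3)) = (6 + 8)*((2*(1/12))*(-3)) = 14*((1/6)*(-3)) = 14*(-1/2) = -7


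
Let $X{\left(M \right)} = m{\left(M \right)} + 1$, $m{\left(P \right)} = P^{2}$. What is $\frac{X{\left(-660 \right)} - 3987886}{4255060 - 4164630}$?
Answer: $- \frac{710457}{18086} \approx -39.282$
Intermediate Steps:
$X{\left(M \right)} = 1 + M^{2}$ ($X{\left(M \right)} = M^{2} + 1 = 1 + M^{2}$)
$\frac{X{\left(-660 \right)} - 3987886}{4255060 - 4164630} = \frac{\left(1 + \left(-660\right)^{2}\right) - 3987886}{4255060 - 4164630} = \frac{\left(1 + 435600\right) - 3987886}{90430} = \left(435601 - 3987886\right) \frac{1}{90430} = \left(-3552285\right) \frac{1}{90430} = - \frac{710457}{18086}$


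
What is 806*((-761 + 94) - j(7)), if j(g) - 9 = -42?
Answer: -511004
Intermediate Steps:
j(g) = -33 (j(g) = 9 - 42 = -33)
806*((-761 + 94) - j(7)) = 806*((-761 + 94) - 1*(-33)) = 806*(-667 + 33) = 806*(-634) = -511004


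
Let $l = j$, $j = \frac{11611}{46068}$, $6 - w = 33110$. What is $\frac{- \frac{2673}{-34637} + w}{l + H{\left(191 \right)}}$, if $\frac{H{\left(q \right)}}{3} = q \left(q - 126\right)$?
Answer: $- \frac{52822516649100}{59430658904627} \approx -0.88881$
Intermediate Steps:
$w = -33104$ ($w = 6 - 33110 = -33104$)
$j = \frac{11611}{46068}$ ($j = 11611 \cdot \frac{1}{46068} = \frac{11611}{46068} \approx 0.25204$)
$l = \frac{11611}{46068} \approx 0.25204$
$H{\left(q \right)} = 3 q \left(-126 + q\right)$ ($H{\left(q \right)} = 3 q \left(q - 126\right) = 3 q \left(-126 + q\right)$)
$\frac{- \frac{2673}{-34637} + w}{l + H{\left(191 \right)}} = \frac{- \frac{2673}{-34637} - 33104}{\frac{11611}{46068} + 3 \cdot 191 \left(-126 + 191\right)} = \frac{\left(-2673\right) \left(- \frac{1}{34637}\right) - 33104}{\frac{11611}{46068} + 3 \cdot 191 \cdot 65} = \frac{\frac{2673}{34637} - 33104}{\frac{11611}{46068} + 37245} = - \frac{1146620575}{34637 \cdot \frac{1715814271}{46068}} = \left(- \frac{1146620575}{34637}\right) \frac{46068}{1715814271} = - \frac{52822516649100}{59430658904627}$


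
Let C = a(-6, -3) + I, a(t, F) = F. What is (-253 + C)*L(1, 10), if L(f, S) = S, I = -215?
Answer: -4710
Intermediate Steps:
C = -218 (C = -3 - 215 = -218)
(-253 + C)*L(1, 10) = (-253 - 218)*10 = -471*10 = -4710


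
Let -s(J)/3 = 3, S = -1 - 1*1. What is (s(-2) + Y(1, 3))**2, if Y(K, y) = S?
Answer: 121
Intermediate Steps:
S = -2 (S = -1 - 1 = -2)
Y(K, y) = -2
s(J) = -9 (s(J) = -3*3 = -9)
(s(-2) + Y(1, 3))**2 = (-9 - 2)**2 = (-11)**2 = 121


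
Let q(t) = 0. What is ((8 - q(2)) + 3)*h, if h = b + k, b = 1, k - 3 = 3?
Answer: 77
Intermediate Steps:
k = 6 (k = 3 + 3 = 6)
h = 7 (h = 1 + 6 = 7)
((8 - q(2)) + 3)*h = ((8 - 1*0) + 3)*7 = ((8 + 0) + 3)*7 = (8 + 3)*7 = 11*7 = 77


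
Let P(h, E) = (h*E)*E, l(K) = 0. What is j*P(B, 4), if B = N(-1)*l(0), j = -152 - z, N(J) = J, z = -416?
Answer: 0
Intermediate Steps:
j = 264 (j = -152 - 1*(-416) = -152 + 416 = 264)
B = 0 (B = -1*0 = 0)
P(h, E) = h*E² (P(h, E) = (E*h)*E = h*E²)
j*P(B, 4) = 264*(0*4²) = 264*(0*16) = 264*0 = 0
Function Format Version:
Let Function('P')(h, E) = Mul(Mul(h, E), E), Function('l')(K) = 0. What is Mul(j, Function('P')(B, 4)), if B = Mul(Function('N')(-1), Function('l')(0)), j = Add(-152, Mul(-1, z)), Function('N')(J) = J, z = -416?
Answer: 0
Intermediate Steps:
j = 264 (j = Add(-152, Mul(-1, -416)) = Add(-152, 416) = 264)
B = 0 (B = Mul(-1, 0) = 0)
Function('P')(h, E) = Mul(h, Pow(E, 2)) (Function('P')(h, E) = Mul(Mul(E, h), E) = Mul(h, Pow(E, 2)))
Mul(j, Function('P')(B, 4)) = Mul(264, Mul(0, Pow(4, 2))) = Mul(264, Mul(0, 16)) = Mul(264, 0) = 0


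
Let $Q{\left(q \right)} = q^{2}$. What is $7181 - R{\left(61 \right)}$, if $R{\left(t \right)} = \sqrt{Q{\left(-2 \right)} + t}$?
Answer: $7181 - \sqrt{65} \approx 7172.9$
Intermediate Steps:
$R{\left(t \right)} = \sqrt{4 + t}$ ($R{\left(t \right)} = \sqrt{\left(-2\right)^{2} + t} = \sqrt{4 + t}$)
$7181 - R{\left(61 \right)} = 7181 - \sqrt{4 + 61} = 7181 - \sqrt{65}$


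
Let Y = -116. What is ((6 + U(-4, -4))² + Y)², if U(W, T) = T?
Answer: 12544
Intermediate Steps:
((6 + U(-4, -4))² + Y)² = ((6 - 4)² - 116)² = (2² - 116)² = (4 - 116)² = (-112)² = 12544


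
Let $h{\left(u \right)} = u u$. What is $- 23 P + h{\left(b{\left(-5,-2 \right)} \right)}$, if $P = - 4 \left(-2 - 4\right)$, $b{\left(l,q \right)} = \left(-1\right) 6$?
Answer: $-516$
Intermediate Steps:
$b{\left(l,q \right)} = -6$
$h{\left(u \right)} = u^{2}$
$P = 24$ ($P = \left(-4\right) \left(-6\right) = 24$)
$- 23 P + h{\left(b{\left(-5,-2 \right)} \right)} = \left(-23\right) 24 + \left(-6\right)^{2} = -552 + 36 = -516$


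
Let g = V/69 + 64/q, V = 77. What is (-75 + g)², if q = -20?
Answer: 707240836/119025 ≈ 5942.0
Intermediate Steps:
g = -719/345 (g = 77/69 + 64/(-20) = 77*(1/69) + 64*(-1/20) = 77/69 - 16/5 = -719/345 ≈ -2.0841)
(-75 + g)² = (-75 - 719/345)² = (-26594/345)² = 707240836/119025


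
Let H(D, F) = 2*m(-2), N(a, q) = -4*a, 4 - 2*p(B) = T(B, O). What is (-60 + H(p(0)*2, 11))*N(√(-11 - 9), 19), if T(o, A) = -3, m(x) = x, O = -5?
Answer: 512*I*√5 ≈ 1144.9*I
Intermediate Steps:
p(B) = 7/2 (p(B) = 2 - ½*(-3) = 2 + 3/2 = 7/2)
H(D, F) = -4 (H(D, F) = 2*(-2) = -4)
(-60 + H(p(0)*2, 11))*N(√(-11 - 9), 19) = (-60 - 4)*(-4*√(-11 - 9)) = -(-256)*√(-20) = -(-256)*2*I*√5 = -(-512)*I*√5 = 512*I*√5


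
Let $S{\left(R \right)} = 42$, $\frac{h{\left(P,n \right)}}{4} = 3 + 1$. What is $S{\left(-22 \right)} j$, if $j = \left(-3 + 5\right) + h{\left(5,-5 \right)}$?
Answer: $756$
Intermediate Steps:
$h{\left(P,n \right)} = 16$ ($h{\left(P,n \right)} = 4 \left(3 + 1\right) = 4 \cdot 4 = 16$)
$j = 18$ ($j = \left(-3 + 5\right) + 16 = 2 + 16 = 18$)
$S{\left(-22 \right)} j = 42 \cdot 18 = 756$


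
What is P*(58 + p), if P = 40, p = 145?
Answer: 8120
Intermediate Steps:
P*(58 + p) = 40*(58 + 145) = 40*203 = 8120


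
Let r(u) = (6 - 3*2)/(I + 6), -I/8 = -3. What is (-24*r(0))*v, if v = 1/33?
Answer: 0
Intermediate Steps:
I = 24 (I = -8*(-3) = 24)
r(u) = 0 (r(u) = (6 - 3*2)/(24 + 6) = (6 - 6)/30 = 0*(1/30) = 0)
v = 1/33 ≈ 0.030303
(-24*r(0))*v = -24*0*(1/33) = 0*(1/33) = 0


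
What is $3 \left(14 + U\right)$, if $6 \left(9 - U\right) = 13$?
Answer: $\frac{125}{2} \approx 62.5$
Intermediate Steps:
$U = \frac{41}{6}$ ($U = 9 - \frac{13}{6} = \frac{41}{6} \approx 6.8333$)
$3 \left(14 + U\right) = 3 \left(14 + \frac{41}{6}\right) = 3 \cdot \frac{125}{6} = \frac{125}{2}$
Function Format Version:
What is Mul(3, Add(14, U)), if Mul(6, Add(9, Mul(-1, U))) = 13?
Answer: Rational(125, 2) ≈ 62.500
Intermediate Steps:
U = Rational(41, 6) (U = Add(9, Mul(Rational(-1, 6), 13)) = Add(9, Rational(-13, 6)) = Rational(41, 6) ≈ 6.8333)
Mul(3, Add(14, U)) = Mul(3, Add(14, Rational(41, 6))) = Mul(3, Rational(125, 6)) = Rational(125, 2)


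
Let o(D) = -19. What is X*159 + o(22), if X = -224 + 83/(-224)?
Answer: -7995437/224 ≈ -35694.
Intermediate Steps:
X = -50259/224 (X = -224 + 83*(-1/224) = -224 - 83/224 = -50259/224 ≈ -224.37)
X*159 + o(22) = -50259/224*159 - 19 = -7991181/224 - 19 = -7995437/224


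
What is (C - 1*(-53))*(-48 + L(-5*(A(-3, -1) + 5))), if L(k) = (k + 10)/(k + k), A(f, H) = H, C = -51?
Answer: -191/2 ≈ -95.500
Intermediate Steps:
L(k) = (10 + k)/(2*k) (L(k) = (10 + k)/((2*k)) = (10 + k)*(1/(2*k)) = (10 + k)/(2*k))
(C - 1*(-53))*(-48 + L(-5*(A(-3, -1) + 5))) = (-51 - 1*(-53))*(-48 + (10 - 5*(-1 + 5))/(2*((-5*(-1 + 5))))) = (-51 + 53)*(-48 + (10 - 5*4)/(2*((-5*4)))) = 2*(-48 + (½)*(10 - 20)/(-20)) = 2*(-48 + (½)*(-1/20)*(-10)) = 2*(-48 + ¼) = 2*(-191/4) = -191/2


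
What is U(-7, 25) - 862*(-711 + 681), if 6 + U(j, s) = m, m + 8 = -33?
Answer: 25813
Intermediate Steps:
m = -41 (m = -8 - 33 = -41)
U(j, s) = -47 (U(j, s) = -6 - 41 = -47)
U(-7, 25) - 862*(-711 + 681) = -47 - 862*(-711 + 681) = -47 - 862*(-30) = -47 + 25860 = 25813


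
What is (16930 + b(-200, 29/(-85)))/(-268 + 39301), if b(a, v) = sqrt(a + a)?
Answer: 16930/39033 + 20*I/39033 ≈ 0.43374 + 0.00051239*I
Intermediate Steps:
b(a, v) = sqrt(2)*sqrt(a) (b(a, v) = sqrt(2*a) = sqrt(2)*sqrt(a))
(16930 + b(-200, 29/(-85)))/(-268 + 39301) = (16930 + sqrt(2)*sqrt(-200))/(-268 + 39301) = (16930 + sqrt(2)*(10*I*sqrt(2)))/39033 = (16930 + 20*I)*(1/39033) = 16930/39033 + 20*I/39033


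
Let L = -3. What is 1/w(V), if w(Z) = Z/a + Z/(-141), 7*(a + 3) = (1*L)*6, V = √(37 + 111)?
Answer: -611*√37/8436 ≈ -0.44056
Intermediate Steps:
V = 2*√37 (V = √148 = 2*√37 ≈ 12.166)
a = -39/7 (a = -3 + ((1*(-3))*6)/7 = -3 + (-3*6)/7 = -3 + (⅐)*(-18) = -3 - 18/7 = -39/7 ≈ -5.5714)
w(Z) = -114*Z/611 (w(Z) = Z/(-39/7) + Z/(-141) = Z*(-7/39) + Z*(-1/141) = -7*Z/39 - Z/141 = -114*Z/611)
1/w(V) = 1/(-228*√37/611) = -611*√37/8436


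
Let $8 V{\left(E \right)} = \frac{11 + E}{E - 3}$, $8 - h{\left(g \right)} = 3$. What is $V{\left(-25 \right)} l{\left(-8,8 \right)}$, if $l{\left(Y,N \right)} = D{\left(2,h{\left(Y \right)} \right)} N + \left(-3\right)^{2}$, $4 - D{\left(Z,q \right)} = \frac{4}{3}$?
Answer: $\frac{91}{48} \approx 1.8958$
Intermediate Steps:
$h{\left(g \right)} = 5$ ($h{\left(g \right)} = 8 - 3 = 5$)
$D{\left(Z,q \right)} = \frac{8}{3}$ ($D{\left(Z,q \right)} = 4 - \frac{4}{3} = \frac{8}{3}$)
$V{\left(E \right)} = \frac{11 + E}{8 \left(-3 + E\right)}$ ($V{\left(E \right)} = \frac{\left(11 + E\right) \frac{1}{E - 3}}{8} = \frac{\left(11 + E\right) \frac{1}{-3 + E}}{8} = \frac{\frac{1}{-3 + E} \left(11 + E\right)}{8} = \frac{11 + E}{8 \left(-3 + E\right)}$)
$l{\left(Y,N \right)} = 9 + \frac{8 N}{3}$ ($l{\left(Y,N \right)} = \frac{8 N}{3} + \left(-3\right)^{2} = \frac{8 N}{3} + 9 = 9 + \frac{8 N}{3}$)
$V{\left(-25 \right)} l{\left(-8,8 \right)} = \frac{11 - 25}{8 \left(-3 - 25\right)} \left(9 + \frac{8}{3} \cdot 8\right) = \frac{1}{8} \frac{1}{-28} \left(-14\right) \left(9 + \frac{64}{3}\right) = \frac{1}{8} \left(- \frac{1}{28}\right) \left(-14\right) \frac{91}{3} = \frac{1}{16} \cdot \frac{91}{3} = \frac{91}{48}$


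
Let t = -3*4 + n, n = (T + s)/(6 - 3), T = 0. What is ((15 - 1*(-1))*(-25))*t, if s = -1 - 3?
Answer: 16000/3 ≈ 5333.3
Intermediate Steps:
s = -4
n = -4/3 (n = (0 - 4)/(6 - 3) = -4/3 ≈ -1.3333)
t = -40/3 (t = -3*4 - 4/3 = -12 - 4/3 = -40/3 ≈ -13.333)
((15 - 1*(-1))*(-25))*t = ((15 - 1*(-1))*(-25))*(-40/3) = ((15 + 1)*(-25))*(-40/3) = (16*(-25))*(-40/3) = -400*(-40/3) = 16000/3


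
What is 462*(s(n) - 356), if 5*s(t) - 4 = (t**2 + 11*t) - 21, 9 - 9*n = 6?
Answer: -2485406/15 ≈ -1.6569e+5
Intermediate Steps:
n = 1/3 (n = 1 - 1/9*6 = 1 - 2/3 = 1/3 ≈ 0.33333)
s(t) = -17/5 + t**2/5 + 11*t/5 (s(t) = 4/5 + ((t**2 + 11*t) - 21)/5 = 4/5 + (-21 + t**2 + 11*t)/5 = 4/5 + (-21/5 + t**2/5 + 11*t/5) = -17/5 + t**2/5 + 11*t/5)
462*(s(n) - 356) = 462*((-17/5 + (1/3)**2/5 + (11/5)*(1/3)) - 356) = 462*((-17/5 + (1/5)*(1/9) + 11/15) - 356) = 462*((-17/5 + 1/45 + 11/15) - 356) = 462*(-119/45 - 356) = 462*(-16139/45) = -2485406/15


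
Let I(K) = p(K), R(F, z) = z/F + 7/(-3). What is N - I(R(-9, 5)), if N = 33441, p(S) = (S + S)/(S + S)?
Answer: 33440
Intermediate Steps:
R(F, z) = -7/3 + z/F (R(F, z) = z/F + 7*(-⅓) = z/F - 7/3 = -7/3 + z/F)
p(S) = 1 (p(S) = (2*S)/((2*S)) = (2*S)*(1/(2*S)) = 1)
I(K) = 1
N - I(R(-9, 5)) = 33441 - 1*1 = 33441 - 1 = 33440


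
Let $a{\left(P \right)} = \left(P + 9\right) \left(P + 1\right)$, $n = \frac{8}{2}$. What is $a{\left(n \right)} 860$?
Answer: $55900$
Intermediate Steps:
$n = 4$ ($n = 8 \cdot \frac{1}{2} = 4$)
$a{\left(P \right)} = \left(1 + P\right) \left(9 + P\right)$ ($a{\left(P \right)} = \left(9 + P\right) \left(1 + P\right) = \left(1 + P\right) \left(9 + P\right)$)
$a{\left(n \right)} 860 = \left(9 + 4^{2} + 10 \cdot 4\right) 860 = \left(9 + 16 + 40\right) 860 = 65 \cdot 860 = 55900$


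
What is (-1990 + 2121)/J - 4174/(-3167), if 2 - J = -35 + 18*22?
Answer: 1083589/1136953 ≈ 0.95306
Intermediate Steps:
J = -359 (J = 2 - (-35 + 18*22) = 2 - (-35 + 396) = 2 - 1*361 = 2 - 361 = -359)
(-1990 + 2121)/J - 4174/(-3167) = (-1990 + 2121)/(-359) - 4174/(-3167) = 131*(-1/359) - 4174*(-1/3167) = -131/359 + 4174/3167 = 1083589/1136953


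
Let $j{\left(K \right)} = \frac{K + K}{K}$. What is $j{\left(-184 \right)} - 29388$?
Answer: $-29386$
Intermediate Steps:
$j{\left(K \right)} = 2$ ($j{\left(K \right)} = \frac{2 K}{K} = 2$)
$j{\left(-184 \right)} - 29388 = 2 - 29388 = -29386$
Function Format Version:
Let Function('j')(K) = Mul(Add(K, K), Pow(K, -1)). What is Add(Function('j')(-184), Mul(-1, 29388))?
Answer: -29386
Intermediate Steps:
Function('j')(K) = 2 (Function('j')(K) = Mul(Mul(2, K), Pow(K, -1)) = 2)
Add(Function('j')(-184), Mul(-1, 29388)) = Add(2, Mul(-1, 29388)) = Add(2, -29388) = -29386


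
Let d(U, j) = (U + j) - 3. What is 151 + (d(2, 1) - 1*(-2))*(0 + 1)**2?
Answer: 153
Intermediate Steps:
d(U, j) = -3 + U + j
151 + (d(2, 1) - 1*(-2))*(0 + 1)**2 = 151 + ((-3 + 2 + 1) - 1*(-2))*(0 + 1)**2 = 151 + (0 + 2)*1**2 = 151 + 2*1 = 151 + 2 = 153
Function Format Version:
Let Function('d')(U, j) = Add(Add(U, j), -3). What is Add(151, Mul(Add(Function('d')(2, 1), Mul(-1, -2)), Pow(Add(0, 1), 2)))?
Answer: 153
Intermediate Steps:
Function('d')(U, j) = Add(-3, U, j)
Add(151, Mul(Add(Function('d')(2, 1), Mul(-1, -2)), Pow(Add(0, 1), 2))) = Add(151, Mul(Add(Add(-3, 2, 1), Mul(-1, -2)), Pow(Add(0, 1), 2))) = Add(151, Mul(Add(0, 2), Pow(1, 2))) = Add(151, Mul(2, 1)) = Add(151, 2) = 153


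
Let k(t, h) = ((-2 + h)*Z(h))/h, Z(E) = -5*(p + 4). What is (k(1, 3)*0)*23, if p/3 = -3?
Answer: 0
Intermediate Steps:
p = -9 (p = 3*(-3) = -9)
Z(E) = 25 (Z(E) = -5*(-9 + 4) = -5*(-5) = 25)
k(t, h) = (-50 + 25*h)/h (k(t, h) = ((-2 + h)*25)/h = (-50 + 25*h)/h)
(k(1, 3)*0)*23 = ((25 - 50/3)*0)*23 = ((25/3)*0)*23 = 0*23 = 0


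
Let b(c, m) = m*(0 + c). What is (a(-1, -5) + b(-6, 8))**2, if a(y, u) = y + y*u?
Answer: 1936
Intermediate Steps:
b(c, m) = c*m (b(c, m) = m*c = c*m)
a(y, u) = y + u*y
(a(-1, -5) + b(-6, 8))**2 = (-(1 - 5) - 6*8)**2 = (-1*(-4) - 48)**2 = (4 - 48)**2 = (-44)**2 = 1936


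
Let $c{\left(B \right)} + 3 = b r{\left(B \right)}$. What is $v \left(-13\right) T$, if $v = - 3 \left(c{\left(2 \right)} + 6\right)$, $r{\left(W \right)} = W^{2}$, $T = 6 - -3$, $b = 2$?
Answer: $3861$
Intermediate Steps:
$T = 9$ ($T = 6 + 3 = 9$)
$c{\left(B \right)} = -3 + 2 B^{2}$
$v = -33$ ($v = - 3 \left(\left(-3 + 2 \cdot 2^{2}\right) + 6\right) = - 3 \left(\left(-3 + 2 \cdot 4\right) + 6\right) = - 3 \left(\left(-3 + 8\right) + 6\right) = - 3 \left(5 + 6\right) = \left(-3\right) 11 = -33$)
$v \left(-13\right) T = \left(-33\right) \left(-13\right) 9 = 429 \cdot 9 = 3861$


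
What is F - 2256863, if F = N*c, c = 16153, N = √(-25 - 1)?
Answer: -2256863 + 16153*I*√26 ≈ -2.2569e+6 + 82365.0*I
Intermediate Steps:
N = I*√26 (N = √(-26) = I*√26 ≈ 5.099*I)
F = 16153*I*√26 (F = (I*√26)*16153 = 16153*I*√26 ≈ 82365.0*I)
F - 2256863 = 16153*I*√26 - 2256863 = -2256863 + 16153*I*√26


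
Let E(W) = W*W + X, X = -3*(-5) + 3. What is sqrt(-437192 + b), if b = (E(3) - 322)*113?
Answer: I*sqrt(470527) ≈ 685.95*I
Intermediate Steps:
X = 18 (X = 15 + 3 = 18)
E(W) = 18 + W**2 (E(W) = W*W + 18 = W**2 + 18 = 18 + W**2)
b = -33335 (b = ((18 + 3**2) - 322)*113 = ((18 + 9) - 322)*113 = (27 - 322)*113 = -295*113 = -33335)
sqrt(-437192 + b) = sqrt(-437192 - 33335) = sqrt(-470527) = I*sqrt(470527)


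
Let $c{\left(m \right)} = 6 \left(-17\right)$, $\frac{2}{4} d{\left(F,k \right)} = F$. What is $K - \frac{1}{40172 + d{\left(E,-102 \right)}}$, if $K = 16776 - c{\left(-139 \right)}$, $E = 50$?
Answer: $\frac{679710815}{40272} \approx 16878.0$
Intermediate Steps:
$d{\left(F,k \right)} = 2 F$
$c{\left(m \right)} = -102$
$K = 16878$ ($K = 16776 - -102 = 16776 + 102 = 16878$)
$K - \frac{1}{40172 + d{\left(E,-102 \right)}} = 16878 - \frac{1}{40172 + 2 \cdot 50} = 16878 - \frac{1}{40172 + 100} = 16878 - \frac{1}{40272} = \frac{679710815}{40272}$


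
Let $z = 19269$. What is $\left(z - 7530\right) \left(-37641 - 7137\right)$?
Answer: $-525648942$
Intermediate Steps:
$\left(z - 7530\right) \left(-37641 - 7137\right) = \left(19269 - 7530\right) \left(-37641 - 7137\right) = 11739 \left(-44778\right) = -525648942$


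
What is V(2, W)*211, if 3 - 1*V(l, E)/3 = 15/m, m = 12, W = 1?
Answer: 4431/4 ≈ 1107.8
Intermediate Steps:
V(l, E) = 21/4 (V(l, E) = 9 - 45/12 = 9 - 3*5/4 = 9 - 15/4 = 21/4)
V(2, W)*211 = (21/4)*211 = 4431/4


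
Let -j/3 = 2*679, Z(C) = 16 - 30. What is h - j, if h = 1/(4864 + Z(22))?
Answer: 19758901/4850 ≈ 4074.0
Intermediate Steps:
Z(C) = -14
h = 1/4850 (h = 1/(4864 - 14) = 1/4850 ≈ 0.00020619)
j = -4074 (j = -6*679 = -3*1358 = -4074)
h - j = 1/4850 - 1*(-4074) = 1/4850 + 4074 = 19758901/4850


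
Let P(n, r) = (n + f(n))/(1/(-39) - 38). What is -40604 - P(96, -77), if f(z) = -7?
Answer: -60212261/1483 ≈ -40602.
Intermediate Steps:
P(n, r) = 273/1483 - 39*n/1483 (P(n, r) = (n - 7)/(1/(-39) - 38) = (-7 + n)/(-1/39 - 38) = (-7 + n)/(-1483/39) = (-7 + n)*(-39/1483) = 273/1483 - 39*n/1483)
-40604 - P(96, -77) = -40604 - (273/1483 - 39/1483*96) = -40604 - (273/1483 - 3744/1483) = -40604 - 1*(-3471/1483) = -40604 + 3471/1483 = -60212261/1483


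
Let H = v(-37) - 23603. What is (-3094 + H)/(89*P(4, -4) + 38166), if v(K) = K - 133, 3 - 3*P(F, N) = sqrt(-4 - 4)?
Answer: -9250173765/13171068593 - 14346978*I*sqrt(2)/13171068593 ≈ -0.70231 - 0.0015405*I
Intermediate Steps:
P(F, N) = 1 - 2*I*sqrt(2)/3 (P(F, N) = 1 - sqrt(-4 - 4)/3 = 1 - 2*I*sqrt(2)/3)
v(K) = -133 + K
H = -23773 (H = (-133 - 37) - 23603 = -170 - 23603 = -23773)
(-3094 + H)/(89*P(4, -4) + 38166) = (-3094 - 23773)/(89*(1 - 2*I*sqrt(2)/3) + 38166) = -26867/((89 - 178*I*sqrt(2)/3) + 38166) = -26867/(38255 - 178*I*sqrt(2)/3)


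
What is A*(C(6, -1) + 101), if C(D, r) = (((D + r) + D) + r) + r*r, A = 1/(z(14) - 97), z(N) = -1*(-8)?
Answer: -112/89 ≈ -1.2584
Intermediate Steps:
z(N) = 8
A = -1/89 (A = 1/(8 - 97) = 1/(-89) = -1/89 ≈ -0.011236)
C(D, r) = r² + 2*D + 2*r (C(D, r) = ((r + 2*D) + r) + r² = (2*D + 2*r) + r² = r² + 2*D + 2*r)
A*(C(6, -1) + 101) = -(((-1)² + 2*6 + 2*(-1)) + 101)/89 = -((1 + 12 - 2) + 101)/89 = -(11 + 101)/89 = -1/89*112 = -112/89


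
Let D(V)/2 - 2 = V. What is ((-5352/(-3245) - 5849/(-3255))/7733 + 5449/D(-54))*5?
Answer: -89013691841003/339787215768 ≈ -261.97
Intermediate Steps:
D(V) = 4 + 2*V
((-5352/(-3245) - 5849/(-3255))/7733 + 5449/D(-54))*5 = ((-5352/(-3245) - 5849/(-3255))/7733 + 5449/(4 + 2*(-54)))*5 = ((-5352*(-1/3245) - 5849*(-1/3255))*(1/7733) + 5449/(4 - 108))*5 = ((5352/3245 + 5849/3255)*(1/7733) + 5449/(-104))*5 = ((7280153/2112495)*(1/7733) + 5449*(-1/104))*5 = (7280153/16335923835 - 5449/104)*5 = -89013691841003/1698936078840*5 = -89013691841003/339787215768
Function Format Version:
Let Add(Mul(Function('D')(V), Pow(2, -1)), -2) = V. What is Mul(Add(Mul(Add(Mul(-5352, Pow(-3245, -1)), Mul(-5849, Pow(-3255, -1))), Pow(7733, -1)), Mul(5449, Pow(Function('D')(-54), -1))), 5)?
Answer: Rational(-89013691841003, 339787215768) ≈ -261.97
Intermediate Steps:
Function('D')(V) = Add(4, Mul(2, V))
Mul(Add(Mul(Add(Mul(-5352, Pow(-3245, -1)), Mul(-5849, Pow(-3255, -1))), Pow(7733, -1)), Mul(5449, Pow(Function('D')(-54), -1))), 5) = Mul(Add(Mul(Add(Mul(-5352, Pow(-3245, -1)), Mul(-5849, Pow(-3255, -1))), Pow(7733, -1)), Mul(5449, Pow(Add(4, Mul(2, -54)), -1))), 5) = Mul(Add(Mul(Add(Mul(-5352, Rational(-1, 3245)), Mul(-5849, Rational(-1, 3255))), Rational(1, 7733)), Mul(5449, Pow(Add(4, -108), -1))), 5) = Mul(Add(Mul(Add(Rational(5352, 3245), Rational(5849, 3255)), Rational(1, 7733)), Mul(5449, Pow(-104, -1))), 5) = Mul(Add(Mul(Rational(7280153, 2112495), Rational(1, 7733)), Mul(5449, Rational(-1, 104))), 5) = Mul(Add(Rational(7280153, 16335923835), Rational(-5449, 104)), 5) = Mul(Rational(-89013691841003, 1698936078840), 5) = Rational(-89013691841003, 339787215768)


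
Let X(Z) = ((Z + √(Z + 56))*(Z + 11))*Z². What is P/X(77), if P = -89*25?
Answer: -2225/39273696 + 2225*√133/3024074592 ≈ -4.8168e-5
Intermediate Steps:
P = -2225
X(Z) = Z²*(11 + Z)*(Z + √(56 + Z)) (X(Z) = ((Z + √(56 + Z))*(11 + Z))*Z² = ((11 + Z)*(Z + √(56 + Z)))*Z² = Z²*(11 + Z)*(Z + √(56 + Z)))
P/X(77) = -2225*1/(5929*(77² + 11*77 + 11*√(56 + 77) + 77*√(56 + 77))) = -2225*1/(5929*(5929 + 847 + 11*√133 + 77*√133)) = -2225*1/(5929*(6776 + 88*√133)) = -2225/(40174904 + 521752*√133)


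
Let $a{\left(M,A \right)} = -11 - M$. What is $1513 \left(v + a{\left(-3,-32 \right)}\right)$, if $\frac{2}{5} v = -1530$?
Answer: $-5799329$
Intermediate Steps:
$v = -3825$ ($v = \frac{5}{2} \left(-1530\right) = -3825$)
$1513 \left(v + a{\left(-3,-32 \right)}\right) = 1513 \left(-3825 - 8\right) = 1513 \left(-3833\right) = -5799329$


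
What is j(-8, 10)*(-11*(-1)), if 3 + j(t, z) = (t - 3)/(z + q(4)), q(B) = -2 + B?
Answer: -517/12 ≈ -43.083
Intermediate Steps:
j(t, z) = -3 + (-3 + t)/(2 + z) (j(t, z) = -3 + (t - 3)/(z + (-2 + 4)) = -3 + (-3 + t)/(z + 2) = -3 + (-3 + t)/(2 + z))
j(-8, 10)*(-11*(-1)) = ((-9 - 8 - 3*10)/(2 + 10))*(-11*(-1)) = ((-9 - 8 - 30)/12)*11 = ((1/12)*(-47))*11 = -47/12*11 = -517/12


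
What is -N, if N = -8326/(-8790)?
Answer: -4163/4395 ≈ -0.94721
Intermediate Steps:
N = 4163/4395 (N = -8326*(-1/8790) = 4163/4395 ≈ 0.94721)
-N = -1*4163/4395 = -4163/4395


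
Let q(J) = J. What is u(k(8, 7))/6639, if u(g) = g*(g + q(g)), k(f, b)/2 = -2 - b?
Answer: 216/2213 ≈ 0.097605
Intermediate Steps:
k(f, b) = -4 - 2*b (k(f, b) = 2*(-2 - b) = -4 - 2*b)
u(g) = 2*g² (u(g) = g*(g + g) = g*(2*g) = 2*g²)
u(k(8, 7))/6639 = (2*(-4 - 2*7)²)/6639 = (2*(-4 - 14)²)*(1/6639) = (2*(-18)²)*(1/6639) = (2*324)*(1/6639) = 648*(1/6639) = 216/2213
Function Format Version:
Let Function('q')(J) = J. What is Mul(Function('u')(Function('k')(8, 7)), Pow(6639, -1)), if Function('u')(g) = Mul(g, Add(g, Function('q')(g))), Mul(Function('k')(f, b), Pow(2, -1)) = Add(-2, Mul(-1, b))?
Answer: Rational(216, 2213) ≈ 0.097605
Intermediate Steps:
Function('k')(f, b) = Add(-4, Mul(-2, b)) (Function('k')(f, b) = Mul(2, Add(-2, Mul(-1, b))) = Add(-4, Mul(-2, b)))
Function('u')(g) = Mul(2, Pow(g, 2)) (Function('u')(g) = Mul(g, Add(g, g)) = Mul(g, Mul(2, g)) = Mul(2, Pow(g, 2)))
Mul(Function('u')(Function('k')(8, 7)), Pow(6639, -1)) = Mul(Mul(2, Pow(Add(-4, Mul(-2, 7)), 2)), Pow(6639, -1)) = Mul(Mul(2, Pow(Add(-4, -14), 2)), Rational(1, 6639)) = Mul(Mul(2, Pow(-18, 2)), Rational(1, 6639)) = Mul(Mul(2, 324), Rational(1, 6639)) = Mul(648, Rational(1, 6639)) = Rational(216, 2213)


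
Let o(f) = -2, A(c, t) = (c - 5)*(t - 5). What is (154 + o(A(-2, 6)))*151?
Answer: 22952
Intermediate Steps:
A(c, t) = (-5 + c)*(-5 + t)
(154 + o(A(-2, 6)))*151 = (154 - 2)*151 = 152*151 = 22952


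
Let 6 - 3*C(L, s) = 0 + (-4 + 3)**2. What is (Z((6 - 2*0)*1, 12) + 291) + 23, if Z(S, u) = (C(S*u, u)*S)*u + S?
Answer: 440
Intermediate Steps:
C(L, s) = 5/3 (C(L, s) = 2 - (0 + (-4 + 3)**2)/3 = 2 - (0 + (-1)**2)/3 = 2 - (0 + 1)/3 = 2 - 1/3*1 = 2 - 1/3 = 5/3)
Z(S, u) = S + 5*S*u/3 (Z(S, u) = (5*S/3)*u + S = 5*S*u/3 + S = S + 5*S*u/3)
(Z((6 - 2*0)*1, 12) + 291) + 23 = (((6 - 2*0)*1)*(3 + 5*12)/3 + 291) + 23 = (((6 + 0)*1)*(3 + 60)/3 + 291) + 23 = ((1/3)*(6*1)*63 + 291) + 23 = ((1/3)*6*63 + 291) + 23 = (126 + 291) + 23 = 417 + 23 = 440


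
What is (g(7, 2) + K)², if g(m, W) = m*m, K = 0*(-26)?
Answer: 2401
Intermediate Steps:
K = 0
g(m, W) = m²
(g(7, 2) + K)² = (7² + 0)² = (49 + 0)² = 49² = 2401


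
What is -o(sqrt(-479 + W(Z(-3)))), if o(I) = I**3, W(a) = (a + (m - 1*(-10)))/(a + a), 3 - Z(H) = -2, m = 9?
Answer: 2383*I*sqrt(11915)/25 ≈ 10405.0*I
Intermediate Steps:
Z(H) = 5 (Z(H) = 3 - 1*(-2) = 3 + 2 = 5)
W(a) = (19 + a)/(2*a) (W(a) = (a + (9 - 1*(-10)))/(a + a) = (a + (9 + 10))/((2*a)) = (a + 19)*(1/(2*a)) = (19 + a)*(1/(2*a)) = (19 + a)/(2*a))
-o(sqrt(-479 + W(Z(-3)))) = -(sqrt(-479 + (1/2)*(19 + 5)/5))**3 = -(sqrt(-479 + (1/2)*(1/5)*24))**3 = -(sqrt(-479 + 12/5))**3 = -(sqrt(-2383/5))**3 = -(I*sqrt(11915)/5)**3 = -(-2383)*I*sqrt(11915)/25 = 2383*I*sqrt(11915)/25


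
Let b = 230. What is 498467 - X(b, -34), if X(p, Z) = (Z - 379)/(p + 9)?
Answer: 119134026/239 ≈ 4.9847e+5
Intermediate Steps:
X(p, Z) = (-379 + Z)/(9 + p)
498467 - X(b, -34) = 498467 - (-379 - 34)/(9 + 230) = 498467 - (-413)/239 = 498467 - 1*(-413/239) = 498467 + 413/239 = 119134026/239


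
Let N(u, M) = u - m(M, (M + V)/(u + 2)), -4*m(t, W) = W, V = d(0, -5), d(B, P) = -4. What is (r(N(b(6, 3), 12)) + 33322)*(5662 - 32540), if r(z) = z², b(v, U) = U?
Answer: -22398485642/25 ≈ -8.9594e+8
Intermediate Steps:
V = -4
m(t, W) = -W/4
N(u, M) = u + (-4 + M)/(4*(2 + u)) (N(u, M) = u - (-1)*(M - 4)/(u + 2)/4 = u - (-1)*(-4 + M)/(2 + u)/4 = u - (-1)*(-4 + M)/(4*(2 + u)) = u + (-4 + M)/(4*(2 + u)))
(r(N(b(6, 3), 12)) + 33322)*(5662 - 32540) = (((-1 + (¼)*12 + 3*(2 + 3))/(2 + 3))² + 33322)*(5662 - 32540) = (((-1 + 3 + 3*5)/5)² + 33322)*(-26878) = (((-1 + 3 + 15)/5)² + 33322)*(-26878) = (((⅕)*17)² + 33322)*(-26878) = ((17/5)² + 33322)*(-26878) = (289/25 + 33322)*(-26878) = (833339/25)*(-26878) = -22398485642/25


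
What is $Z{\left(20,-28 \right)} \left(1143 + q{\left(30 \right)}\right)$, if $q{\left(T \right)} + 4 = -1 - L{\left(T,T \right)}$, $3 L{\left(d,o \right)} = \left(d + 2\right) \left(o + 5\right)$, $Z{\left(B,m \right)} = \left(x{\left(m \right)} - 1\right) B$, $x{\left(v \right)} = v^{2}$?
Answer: $11974680$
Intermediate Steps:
$Z{\left(B,m \right)} = B \left(-1 + m^{2}\right)$ ($Z{\left(B,m \right)} = \left(m^{2} - 1\right) B = \left(-1 + m^{2}\right) B = B \left(-1 + m^{2}\right)$)
$L{\left(d,o \right)} = \frac{\left(2 + d\right) \left(5 + o\right)}{3}$ ($L{\left(d,o \right)} = \frac{\left(d + 2\right) \left(o + 5\right)}{3} = \frac{\left(2 + d\right) \left(5 + o\right)}{3}$)
$q{\left(T \right)} = - \frac{25}{3} - \frac{7 T}{3} - \frac{T^{2}}{3}$ ($q{\left(T \right)} = -4 - \left(\frac{13}{3} + \frac{7 T}{3} + \frac{T T}{3}\right) = -4 - \left(\frac{13}{3} + \frac{T^{2}}{3} + \frac{7 T}{3}\right) = - \frac{25}{3} - \frac{7 T}{3} - \frac{T^{2}}{3}$)
$Z{\left(20,-28 \right)} \left(1143 + q{\left(30 \right)}\right) = 20 \left(-1 + \left(-28\right)^{2}\right) \left(1143 - \left(\frac{235}{3} + 300\right)\right) = 20 \left(-1 + 784\right) \left(1143 - \frac{1135}{3}\right) = 20 \cdot 783 \left(1143 - \frac{1135}{3}\right) = 15660 \left(1143 - \frac{1135}{3}\right) = 15660 \cdot \frac{2294}{3} = 11974680$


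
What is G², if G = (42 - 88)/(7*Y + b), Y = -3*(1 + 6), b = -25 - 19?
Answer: 2116/36481 ≈ 0.058003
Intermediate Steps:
b = -44
Y = -21 (Y = -3*7 = -21)
G = 46/191 (G = (42 - 88)/(7*(-21) - 44) = -46/(-147 - 44) = -46/(-191) = -46*(-1/191) = 46/191 ≈ 0.24084)
G² = (46/191)² = 2116/36481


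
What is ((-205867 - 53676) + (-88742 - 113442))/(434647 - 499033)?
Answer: 1047/146 ≈ 7.1712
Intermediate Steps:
((-205867 - 53676) + (-88742 - 113442))/(434647 - 499033) = (-259543 - 202184)/(-64386) = -461727*(-1/64386) = 1047/146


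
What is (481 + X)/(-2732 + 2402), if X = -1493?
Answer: 46/15 ≈ 3.0667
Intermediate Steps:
(481 + X)/(-2732 + 2402) = (481 - 1493)/(-2732 + 2402) = -1012/(-330) = -1012*(-1/330) = 46/15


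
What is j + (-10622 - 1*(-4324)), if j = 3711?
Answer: -2587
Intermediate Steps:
j + (-10622 - 1*(-4324)) = 3711 + (-10622 - 1*(-4324)) = 3711 + (-10622 + 4324) = 3711 - 6298 = -2587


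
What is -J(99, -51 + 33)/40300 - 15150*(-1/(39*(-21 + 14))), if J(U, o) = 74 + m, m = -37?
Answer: -15655259/282100 ≈ -55.495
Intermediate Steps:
J(U, o) = 37 (J(U, o) = 74 - 37 = 37)
-J(99, -51 + 33)/40300 - 15150*(-1/(39*(-21 + 14))) = -1*37/40300 - 15150*(-1/(39*(-21 + 14))) = -37*1/40300 - 15150/((-7*(-39))) = -37/40300 - 15150/273 = -37/40300 - 15150*1/273 = -37/40300 - 5050/91 = -15655259/282100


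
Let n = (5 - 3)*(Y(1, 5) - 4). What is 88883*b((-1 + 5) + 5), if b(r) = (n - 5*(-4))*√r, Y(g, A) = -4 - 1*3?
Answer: -533298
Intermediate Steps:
Y(g, A) = -7 (Y(g, A) = -4 - 3 = -7)
n = -22 (n = (5 - 3)*(-7 - 4) = 2*(-11) = -22)
b(r) = -2*√r (b(r) = (-22 - 5*(-4))*√r = (-22 + 20)*√r = -2*√r)
88883*b((-1 + 5) + 5) = 88883*(-2*√((-1 + 5) + 5)) = 88883*(-2*√(4 + 5)) = 88883*(-2*√9) = 88883*(-2*3) = 88883*(-6) = -533298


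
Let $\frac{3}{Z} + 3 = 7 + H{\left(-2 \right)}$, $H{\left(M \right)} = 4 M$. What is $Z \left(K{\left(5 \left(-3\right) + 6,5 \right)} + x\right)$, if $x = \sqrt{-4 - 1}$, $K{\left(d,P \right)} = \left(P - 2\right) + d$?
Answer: $\frac{9}{2} - \frac{3 i \sqrt{5}}{4} \approx 4.5 - 1.6771 i$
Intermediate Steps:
$K{\left(d,P \right)} = -2 + P + d$ ($K{\left(d,P \right)} = \left(-2 + P\right) + d = -2 + P + d$)
$x = i \sqrt{5}$ ($x = \sqrt{-5} = i \sqrt{5} \approx 2.2361 i$)
$Z = - \frac{3}{4}$ ($Z = \frac{3}{-3 + \left(7 + 4 \left(-2\right)\right)} = \frac{3}{-3 + \left(7 - 8\right)} = \frac{3}{-3 - 1} = \frac{3}{-4} = 3 \left(- \frac{1}{4}\right) = - \frac{3}{4} \approx -0.75$)
$Z \left(K{\left(5 \left(-3\right) + 6,5 \right)} + x\right) = - \frac{3 \left(\left(-2 + 5 + \left(5 \left(-3\right) + 6\right)\right) + i \sqrt{5}\right)}{4} = - \frac{3 \left(\left(-2 + 5 + \left(-15 + 6\right)\right) + i \sqrt{5}\right)}{4} = - \frac{3 \left(\left(-2 + 5 - 9\right) + i \sqrt{5}\right)}{4} = - \frac{3 \left(-6 + i \sqrt{5}\right)}{4} = \frac{9}{2} - \frac{3 i \sqrt{5}}{4}$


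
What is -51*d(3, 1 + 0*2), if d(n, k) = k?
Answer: -51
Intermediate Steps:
-51*d(3, 1 + 0*2) = -51*(1 + 0*2) = -51*(1 + 0) = -51*1 = -51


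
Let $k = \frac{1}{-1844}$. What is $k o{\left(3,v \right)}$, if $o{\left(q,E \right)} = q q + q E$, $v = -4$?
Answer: $\frac{3}{1844} \approx 0.0016269$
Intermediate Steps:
$o{\left(q,E \right)} = q^{2} + E q$
$k = - \frac{1}{1844} \approx -0.0005423$
$k o{\left(3,v \right)} = - \frac{3 \left(-4 + 3\right)}{1844} = - \frac{3 \left(-1\right)}{1844} = \left(- \frac{1}{1844}\right) \left(-3\right) = \frac{3}{1844}$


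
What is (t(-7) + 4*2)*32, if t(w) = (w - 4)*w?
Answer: 2720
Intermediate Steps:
t(w) = w*(-4 + w) (t(w) = (-4 + w)*w = w*(-4 + w))
(t(-7) + 4*2)*32 = (-7*(-4 - 7) + 4*2)*32 = (-7*(-11) + 8)*32 = (77 + 8)*32 = 85*32 = 2720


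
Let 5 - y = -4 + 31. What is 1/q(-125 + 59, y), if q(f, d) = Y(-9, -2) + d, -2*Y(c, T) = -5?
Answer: -2/39 ≈ -0.051282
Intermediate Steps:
Y(c, T) = 5/2 (Y(c, T) = -½*(-5) = 5/2)
y = -22 (y = 5 - (-4 + 31) = 5 - 1*27 = 5 - 27 = -22)
q(f, d) = 5/2 + d
1/q(-125 + 59, y) = 1/(5/2 - 22) = 1/(-39/2) = -2/39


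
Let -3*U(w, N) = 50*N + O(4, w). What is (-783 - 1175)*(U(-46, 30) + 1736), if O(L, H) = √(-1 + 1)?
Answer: -2420088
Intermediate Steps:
O(L, H) = 0 (O(L, H) = √0 = 0)
U(w, N) = -50*N/3 (U(w, N) = -(50*N + 0)/3 = -50*N/3)
(-783 - 1175)*(U(-46, 30) + 1736) = (-783 - 1175)*(-50/3*30 + 1736) = -1958*(-500 + 1736) = -1958*1236 = -2420088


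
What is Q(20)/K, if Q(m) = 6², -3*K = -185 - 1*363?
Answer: 27/137 ≈ 0.19708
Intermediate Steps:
K = 548/3 (K = -(-185 - 1*363)/3 = -(-185 - 363)/3 = -⅓*(-548) = 548/3 ≈ 182.67)
Q(m) = 36
Q(20)/K = 36/(548/3) = 36*(3/548) = 27/137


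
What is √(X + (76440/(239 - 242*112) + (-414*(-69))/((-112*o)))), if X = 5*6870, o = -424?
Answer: √107838745528251241/1771896 ≈ 185.33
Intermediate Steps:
X = 34350
√(X + (76440/(239 - 242*112) + (-414*(-69))/((-112*o)))) = √(34350 + (76440/(239 - 242*112) + (-414*(-69))/((-112*(-424))))) = √(34350 + (76440/(239 - 27104) + 28566/47488)) = √(34350 + (76440/(-26865) + 28566*(1/47488))) = √(34350 + (76440*(-1/26865) + 14283/23744)) = √(34350 + (-5096/1791 + 14283/23744)) = √(34350 - 95418571/42525504) = √(1460655643829/42525504) = √107838745528251241/1771896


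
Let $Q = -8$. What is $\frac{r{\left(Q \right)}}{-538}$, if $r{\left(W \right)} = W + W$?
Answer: $\frac{8}{269} \approx 0.02974$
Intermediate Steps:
$r{\left(W \right)} = 2 W$
$\frac{r{\left(Q \right)}}{-538} = \frac{2 \left(-8\right)}{-538} = \left(-16\right) \left(- \frac{1}{538}\right) = \frac{8}{269}$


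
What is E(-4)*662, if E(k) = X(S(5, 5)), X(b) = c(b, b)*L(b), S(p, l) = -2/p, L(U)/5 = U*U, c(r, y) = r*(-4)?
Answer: 21184/25 ≈ 847.36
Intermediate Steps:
c(r, y) = -4*r
L(U) = 5*U**2 (L(U) = 5*(U*U) = 5*U**2)
X(b) = -20*b**3 (X(b) = (-4*b)*(5*b**2) = -20*b**3)
E(k) = 32/25 (E(k) = -20*(-2/5)**3 = -20*(-8/125) = 32/25)
E(-4)*662 = (32/25)*662 = 21184/25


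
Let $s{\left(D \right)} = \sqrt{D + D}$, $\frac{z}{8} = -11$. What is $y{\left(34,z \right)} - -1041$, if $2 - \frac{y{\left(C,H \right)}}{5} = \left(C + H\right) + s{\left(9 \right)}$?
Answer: $1321 - 15 \sqrt{2} \approx 1299.8$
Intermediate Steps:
$z = -88$ ($z = 8 \left(-11\right) = -88$)
$s{\left(D \right)} = \sqrt{2} \sqrt{D}$ ($s{\left(D \right)} = \sqrt{2 D} = \sqrt{2} \sqrt{D}$)
$y{\left(C,H \right)} = 10 - 15 \sqrt{2} - 5 C - 5 H$ ($y{\left(C,H \right)} = 10 - 5 \left(\left(C + H\right) + \sqrt{2} \sqrt{9}\right) = 10 - 5 \left(\left(C + H\right) + \sqrt{2} \cdot 3\right) = 10 - 5 \left(\left(C + H\right) + 3 \sqrt{2}\right) = 10 - 5 \left(C + H + 3 \sqrt{2}\right) = 10 - \left(5 C + 5 H + 15 \sqrt{2}\right) = 10 - 15 \sqrt{2} - 5 C - 5 H$)
$y{\left(34,z \right)} - -1041 = \left(10 - 15 \sqrt{2} - 170 - -440\right) - -1041 = \left(10 - 15 \sqrt{2} - 170 + 440\right) + 1041 = \left(280 - 15 \sqrt{2}\right) + 1041 = 1321 - 15 \sqrt{2}$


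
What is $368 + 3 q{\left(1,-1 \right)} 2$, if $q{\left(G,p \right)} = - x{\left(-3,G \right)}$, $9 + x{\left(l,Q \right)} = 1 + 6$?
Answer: $380$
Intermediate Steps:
$x{\left(l,Q \right)} = -2$ ($x{\left(l,Q \right)} = -9 + \left(1 + 6\right) = -9 + 7 = -2$)
$q{\left(G,p \right)} = 2$ ($q{\left(G,p \right)} = \left(-1\right) \left(-2\right) = 2$)
$368 + 3 q{\left(1,-1 \right)} 2 = 368 + 3 \cdot 2 \cdot 2 = 368 + 6 \cdot 2 = 368 + 12 = 380$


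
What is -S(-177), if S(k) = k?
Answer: 177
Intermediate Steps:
-S(-177) = -1*(-177) = 177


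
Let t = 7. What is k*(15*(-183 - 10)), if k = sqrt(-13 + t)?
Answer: -2895*I*sqrt(6) ≈ -7091.3*I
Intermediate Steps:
k = I*sqrt(6) (k = sqrt(-13 + 7) = sqrt(-6) = I*sqrt(6) ≈ 2.4495*I)
k*(15*(-183 - 10)) = (I*sqrt(6))*(15*(-183 - 10)) = (I*sqrt(6))*(15*(-193)) = (I*sqrt(6))*(-2895) = -2895*I*sqrt(6)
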